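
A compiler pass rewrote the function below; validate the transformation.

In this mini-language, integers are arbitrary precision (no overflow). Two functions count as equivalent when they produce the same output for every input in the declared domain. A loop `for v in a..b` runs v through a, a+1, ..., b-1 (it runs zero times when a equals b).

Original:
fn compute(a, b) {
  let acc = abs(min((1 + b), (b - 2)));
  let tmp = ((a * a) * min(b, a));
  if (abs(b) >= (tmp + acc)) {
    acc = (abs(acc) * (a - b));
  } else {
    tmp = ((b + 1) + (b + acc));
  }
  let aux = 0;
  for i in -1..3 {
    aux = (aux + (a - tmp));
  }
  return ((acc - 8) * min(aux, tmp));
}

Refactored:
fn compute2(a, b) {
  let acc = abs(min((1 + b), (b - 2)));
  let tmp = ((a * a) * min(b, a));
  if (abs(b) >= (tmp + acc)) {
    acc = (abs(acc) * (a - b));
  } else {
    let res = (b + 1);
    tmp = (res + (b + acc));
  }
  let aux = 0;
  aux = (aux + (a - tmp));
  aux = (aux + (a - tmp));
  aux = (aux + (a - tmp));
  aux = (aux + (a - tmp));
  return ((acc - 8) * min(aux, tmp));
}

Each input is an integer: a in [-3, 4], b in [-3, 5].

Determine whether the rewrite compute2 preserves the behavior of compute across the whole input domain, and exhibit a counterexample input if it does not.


Side by side, the visible changes include: local variable names differ, and loop structure differs, and arithmetic usage differs, and statement counts differ.
Tracing a=4, b=5: compute: acc becomes 3; next tmp becomes 64; next (abs(b) >= (tmp + acc)) evaluates to false; next tmp becomes 14; next aux becomes 0; next at i=-1:; next aux becomes -10; next at i=0:; next aux becomes -20; next at i=1:; next aux becomes -30; next at i=2:; next aux becomes -40; next final value 200 | compute2: acc becomes 3; next tmp becomes 64; next (abs(b) >= (tmp + acc)) evaluates to false; next res becomes 6; next tmp becomes 14; next aux becomes 0; next aux becomes -10; next aux becomes -20; next aux becomes -30; next aux becomes -40; next final value 200 — matching result 200.
Across all 72 domain points the two functions coincide.
verdict: equivalent


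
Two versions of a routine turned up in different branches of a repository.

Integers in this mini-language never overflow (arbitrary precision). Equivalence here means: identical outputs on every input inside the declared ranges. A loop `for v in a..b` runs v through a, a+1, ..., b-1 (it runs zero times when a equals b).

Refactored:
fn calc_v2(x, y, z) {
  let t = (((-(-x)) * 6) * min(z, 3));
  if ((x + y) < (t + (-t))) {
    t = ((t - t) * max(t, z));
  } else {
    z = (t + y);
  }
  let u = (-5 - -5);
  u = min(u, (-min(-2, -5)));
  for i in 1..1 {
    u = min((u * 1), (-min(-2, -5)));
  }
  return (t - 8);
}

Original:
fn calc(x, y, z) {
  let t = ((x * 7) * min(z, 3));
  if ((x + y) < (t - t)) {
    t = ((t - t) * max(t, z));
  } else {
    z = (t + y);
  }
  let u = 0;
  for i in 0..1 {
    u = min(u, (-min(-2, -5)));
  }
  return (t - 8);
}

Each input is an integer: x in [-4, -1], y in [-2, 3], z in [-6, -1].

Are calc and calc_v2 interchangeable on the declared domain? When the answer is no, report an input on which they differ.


At x=-3, y=3, z=-6: calc gives 118, calc_v2 gives 100.
verdict: not equivalent; witness: x=-3, y=3, z=-6


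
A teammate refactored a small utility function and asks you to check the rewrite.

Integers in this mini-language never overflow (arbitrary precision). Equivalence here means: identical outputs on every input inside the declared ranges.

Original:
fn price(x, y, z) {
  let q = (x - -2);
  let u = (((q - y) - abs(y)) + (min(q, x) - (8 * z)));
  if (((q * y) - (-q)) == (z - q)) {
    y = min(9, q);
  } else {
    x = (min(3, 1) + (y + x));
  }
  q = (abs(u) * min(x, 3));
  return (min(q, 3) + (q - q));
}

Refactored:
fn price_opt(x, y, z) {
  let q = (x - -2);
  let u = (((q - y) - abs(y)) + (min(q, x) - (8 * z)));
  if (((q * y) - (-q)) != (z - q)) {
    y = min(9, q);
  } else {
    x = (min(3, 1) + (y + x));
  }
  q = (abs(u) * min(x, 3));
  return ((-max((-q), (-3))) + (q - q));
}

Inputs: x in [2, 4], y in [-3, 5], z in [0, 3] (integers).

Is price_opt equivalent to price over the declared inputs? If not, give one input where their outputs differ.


Evaluate both at x=2, y=-3, z=0.
price: q=4, then u=6, then (((q * y) - (-q)) == (z - q)) is false, then x=0, then q=0, then returns 0
price_opt: q=4, then u=6, then (((q * y) - (-q)) != (z - q)) is true, then y=4, then q=12, then returns 3
0 != 3, so the rewrite changes behavior.
verdict: not equivalent; witness: x=2, y=-3, z=0


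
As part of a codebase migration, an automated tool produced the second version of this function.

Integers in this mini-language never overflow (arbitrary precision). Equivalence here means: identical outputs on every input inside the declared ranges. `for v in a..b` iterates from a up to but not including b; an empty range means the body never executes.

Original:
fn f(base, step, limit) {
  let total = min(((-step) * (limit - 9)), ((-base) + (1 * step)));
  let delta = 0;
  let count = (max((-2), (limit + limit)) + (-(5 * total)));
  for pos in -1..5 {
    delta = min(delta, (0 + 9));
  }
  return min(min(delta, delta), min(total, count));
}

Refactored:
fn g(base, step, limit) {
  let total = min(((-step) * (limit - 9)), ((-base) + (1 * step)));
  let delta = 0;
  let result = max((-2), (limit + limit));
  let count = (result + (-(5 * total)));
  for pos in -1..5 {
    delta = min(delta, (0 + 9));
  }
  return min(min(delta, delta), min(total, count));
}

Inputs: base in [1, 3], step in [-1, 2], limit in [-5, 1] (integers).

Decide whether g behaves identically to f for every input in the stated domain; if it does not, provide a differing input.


Although local variable names differ, plus statement counts differ, 84/84 inputs agree.
verdict: equivalent


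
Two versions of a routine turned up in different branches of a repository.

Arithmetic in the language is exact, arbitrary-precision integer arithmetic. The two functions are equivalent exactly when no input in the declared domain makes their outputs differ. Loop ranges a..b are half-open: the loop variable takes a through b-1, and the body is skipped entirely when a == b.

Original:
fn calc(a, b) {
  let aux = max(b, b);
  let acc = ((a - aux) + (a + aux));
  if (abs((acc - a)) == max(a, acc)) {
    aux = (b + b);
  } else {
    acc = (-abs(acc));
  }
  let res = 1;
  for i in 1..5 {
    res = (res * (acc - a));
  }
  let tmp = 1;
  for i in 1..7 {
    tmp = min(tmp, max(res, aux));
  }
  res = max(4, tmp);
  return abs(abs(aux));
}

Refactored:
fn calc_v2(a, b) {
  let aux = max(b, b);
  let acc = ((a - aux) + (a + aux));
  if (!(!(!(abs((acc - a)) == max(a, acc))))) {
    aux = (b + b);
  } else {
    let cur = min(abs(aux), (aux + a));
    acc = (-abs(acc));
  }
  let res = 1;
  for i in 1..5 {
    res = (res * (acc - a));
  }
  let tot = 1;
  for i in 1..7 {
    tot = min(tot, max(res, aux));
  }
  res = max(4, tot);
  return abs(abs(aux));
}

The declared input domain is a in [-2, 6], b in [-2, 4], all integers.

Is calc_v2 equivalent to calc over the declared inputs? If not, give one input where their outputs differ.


Take a=-2, b=-2.
calc: aux becomes -2; next acc becomes -4; next (abs((acc - a)) == max(a, acc)) evaluates to false; next acc becomes -4; next res becomes 1; next at i=1:; next res becomes -2; next at i=2:; next res becomes 4; next at i=3:; next res becomes -8; next at i=4:; next res becomes 16; next tmp becomes 1; next at i=1:; next tmp becomes 1; next at i=2:; next tmp becomes 1; next at i=3:; next tmp becomes 1; next at i=4:; next tmp becomes 1; next at i=5:; next tmp becomes 1; next at i=6:; next tmp becomes 1; next res becomes 4; next final value 2
calc_v2: aux becomes -2; next acc becomes -4; next (!(!(!(abs((acc - a)) == max(a, acc))))) evaluates to true; next aux becomes -4; next res becomes 1; next at i=1:; next res becomes -2; next at i=2:; next res becomes 4; next at i=3:; next res becomes -8; next at i=4:; next res becomes 16; next tot becomes 1; next at i=1:; next tot becomes 1; next at i=2:; next tot becomes 1; next at i=3:; next tot becomes 1; next at i=4:; next tot becomes 1; next at i=5:; next tot becomes 1; next at i=6:; next tot becomes 1; next res becomes 4; next final value 4
2 against 4: the behavior changed.
verdict: not equivalent; witness: a=-2, b=-2


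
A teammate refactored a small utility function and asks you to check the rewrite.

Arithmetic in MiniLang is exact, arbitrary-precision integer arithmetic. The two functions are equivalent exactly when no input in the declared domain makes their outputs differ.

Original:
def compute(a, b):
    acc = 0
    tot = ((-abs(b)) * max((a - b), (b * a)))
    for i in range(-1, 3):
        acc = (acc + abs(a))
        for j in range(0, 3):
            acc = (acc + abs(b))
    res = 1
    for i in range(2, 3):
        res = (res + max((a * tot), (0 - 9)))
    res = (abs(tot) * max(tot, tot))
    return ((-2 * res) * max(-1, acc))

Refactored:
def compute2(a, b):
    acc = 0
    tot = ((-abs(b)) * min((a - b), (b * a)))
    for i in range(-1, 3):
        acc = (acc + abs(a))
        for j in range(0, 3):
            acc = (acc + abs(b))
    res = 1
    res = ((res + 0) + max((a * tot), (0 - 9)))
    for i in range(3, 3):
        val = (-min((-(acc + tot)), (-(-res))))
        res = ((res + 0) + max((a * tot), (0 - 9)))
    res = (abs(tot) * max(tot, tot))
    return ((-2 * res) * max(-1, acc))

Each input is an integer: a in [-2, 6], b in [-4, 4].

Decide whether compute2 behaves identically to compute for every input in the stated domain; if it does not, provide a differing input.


Input a=-2, b=-4: 114688 from compute versus 7168 from compute2.
verdict: not equivalent; witness: a=-2, b=-4


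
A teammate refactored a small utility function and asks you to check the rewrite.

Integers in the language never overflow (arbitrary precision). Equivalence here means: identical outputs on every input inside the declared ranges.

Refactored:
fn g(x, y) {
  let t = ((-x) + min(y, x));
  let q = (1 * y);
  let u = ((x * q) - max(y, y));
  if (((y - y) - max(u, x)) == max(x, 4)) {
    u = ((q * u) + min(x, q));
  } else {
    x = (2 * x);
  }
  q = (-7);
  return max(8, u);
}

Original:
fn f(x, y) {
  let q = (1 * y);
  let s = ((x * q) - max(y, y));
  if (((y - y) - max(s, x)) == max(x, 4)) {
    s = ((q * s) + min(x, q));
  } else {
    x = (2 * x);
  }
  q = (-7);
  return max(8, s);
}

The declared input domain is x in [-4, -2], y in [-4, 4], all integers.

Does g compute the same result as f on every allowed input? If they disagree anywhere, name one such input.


Although min/max/abs usage differs, and arithmetic usage differs, and statement counts differ, and local variable names differ, 27/27 inputs agree.
verdict: equivalent


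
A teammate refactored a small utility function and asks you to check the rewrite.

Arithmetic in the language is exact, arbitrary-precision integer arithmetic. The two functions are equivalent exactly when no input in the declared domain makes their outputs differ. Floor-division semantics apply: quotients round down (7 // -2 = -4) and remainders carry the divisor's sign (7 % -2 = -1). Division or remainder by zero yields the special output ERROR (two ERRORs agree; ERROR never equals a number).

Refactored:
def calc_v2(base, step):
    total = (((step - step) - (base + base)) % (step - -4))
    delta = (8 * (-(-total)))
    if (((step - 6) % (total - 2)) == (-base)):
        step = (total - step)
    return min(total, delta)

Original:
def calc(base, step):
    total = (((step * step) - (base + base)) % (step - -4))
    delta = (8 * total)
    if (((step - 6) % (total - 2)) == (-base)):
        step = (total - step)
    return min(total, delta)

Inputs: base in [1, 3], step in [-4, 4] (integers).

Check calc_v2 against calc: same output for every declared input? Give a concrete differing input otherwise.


Not equivalent: base=1, step=-1 separates them (ERROR vs 1).
calc: total = 2; delta = 16; division by zero -> ERROR
calc_v2: total = 1; delta = 8; (((step - 6) % (total - 2)) == (-base)) -> false; return 1
verdict: not equivalent; witness: base=1, step=-1


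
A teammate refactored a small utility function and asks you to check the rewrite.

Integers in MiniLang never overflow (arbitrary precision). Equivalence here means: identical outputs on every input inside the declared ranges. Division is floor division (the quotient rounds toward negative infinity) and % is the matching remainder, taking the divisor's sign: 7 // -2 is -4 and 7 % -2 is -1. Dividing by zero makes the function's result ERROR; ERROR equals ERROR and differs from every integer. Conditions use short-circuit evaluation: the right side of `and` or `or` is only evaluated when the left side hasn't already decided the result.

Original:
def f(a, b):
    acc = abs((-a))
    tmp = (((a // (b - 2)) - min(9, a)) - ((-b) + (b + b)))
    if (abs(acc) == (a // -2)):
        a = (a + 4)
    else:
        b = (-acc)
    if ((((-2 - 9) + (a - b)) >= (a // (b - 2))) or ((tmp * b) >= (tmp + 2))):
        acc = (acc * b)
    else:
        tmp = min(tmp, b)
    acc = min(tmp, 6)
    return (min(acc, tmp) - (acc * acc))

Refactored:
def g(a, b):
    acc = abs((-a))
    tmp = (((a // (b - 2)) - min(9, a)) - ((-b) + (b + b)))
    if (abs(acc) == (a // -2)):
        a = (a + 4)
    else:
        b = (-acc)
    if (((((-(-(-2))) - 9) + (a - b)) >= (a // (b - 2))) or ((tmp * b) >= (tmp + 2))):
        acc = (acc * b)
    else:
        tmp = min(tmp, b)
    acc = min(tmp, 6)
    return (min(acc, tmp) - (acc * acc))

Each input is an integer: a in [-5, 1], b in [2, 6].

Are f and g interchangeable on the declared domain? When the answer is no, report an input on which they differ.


Side by side, the visible changes include: same computation, different form.
Spot check at a=1, b=6 — f: acc = 1; tmp = -7; (abs(acc) == (a // -2)) -> false; b = -1; ((((-2 - 9) + (a - b)) >= (a // (b - 2))) or ((tmp * b) >= (tmp + 2))) -> true; acc = -1; acc = -7; return -56. g: acc = 1; tmp = -7; (abs(acc) == (a // -2)) -> false; b = -1; (((((-(-(-2))) - 9) + (a - b)) >= (a // (b - 2))) or ((tmp * b) >= (tmp + 2))) -> true; acc = -1; acc = -7; return -56. Both give -56.
Across all 35 domain points the two functions coincide.
verdict: equivalent


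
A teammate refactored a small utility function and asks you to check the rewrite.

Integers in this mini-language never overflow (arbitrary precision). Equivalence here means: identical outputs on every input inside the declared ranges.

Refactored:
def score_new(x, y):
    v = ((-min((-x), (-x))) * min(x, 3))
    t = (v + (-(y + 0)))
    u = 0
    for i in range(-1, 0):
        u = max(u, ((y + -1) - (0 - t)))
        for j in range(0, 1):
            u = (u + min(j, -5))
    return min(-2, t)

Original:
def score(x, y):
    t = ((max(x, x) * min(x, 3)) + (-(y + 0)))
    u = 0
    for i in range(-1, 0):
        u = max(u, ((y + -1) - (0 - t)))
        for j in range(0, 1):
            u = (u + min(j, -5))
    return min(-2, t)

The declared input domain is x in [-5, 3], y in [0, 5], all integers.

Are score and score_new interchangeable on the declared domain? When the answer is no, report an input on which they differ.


The two are interchangeable: statement counts differ, min/max/abs usage differs, local variable names differ, and every declared input agrees.
As a probe, take x=1, y=4: score runs t := -3 | u := 0 | iter i=-1: | u := 0 | iter j=0: | u := -5 | result -3; score_new runs v := 1 | t := -3 | u := 0 | iter i=-1: | u := 0 | iter j=0: | u := -5 | result -3; both end at -3.
Across all 54 domain points the two functions coincide.
verdict: equivalent


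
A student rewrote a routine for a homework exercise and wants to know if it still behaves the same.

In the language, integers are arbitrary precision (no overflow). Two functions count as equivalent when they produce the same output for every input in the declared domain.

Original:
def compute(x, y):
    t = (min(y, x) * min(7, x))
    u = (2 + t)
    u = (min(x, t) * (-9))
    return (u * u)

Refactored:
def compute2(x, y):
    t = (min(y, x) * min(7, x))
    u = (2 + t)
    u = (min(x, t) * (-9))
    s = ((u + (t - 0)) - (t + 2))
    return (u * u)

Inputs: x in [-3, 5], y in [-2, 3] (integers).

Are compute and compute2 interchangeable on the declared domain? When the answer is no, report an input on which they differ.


Although arithmetic usage differs; statement counts differ; local variable names differ; constant usage differs, 54/54 inputs agree.
verdict: equivalent


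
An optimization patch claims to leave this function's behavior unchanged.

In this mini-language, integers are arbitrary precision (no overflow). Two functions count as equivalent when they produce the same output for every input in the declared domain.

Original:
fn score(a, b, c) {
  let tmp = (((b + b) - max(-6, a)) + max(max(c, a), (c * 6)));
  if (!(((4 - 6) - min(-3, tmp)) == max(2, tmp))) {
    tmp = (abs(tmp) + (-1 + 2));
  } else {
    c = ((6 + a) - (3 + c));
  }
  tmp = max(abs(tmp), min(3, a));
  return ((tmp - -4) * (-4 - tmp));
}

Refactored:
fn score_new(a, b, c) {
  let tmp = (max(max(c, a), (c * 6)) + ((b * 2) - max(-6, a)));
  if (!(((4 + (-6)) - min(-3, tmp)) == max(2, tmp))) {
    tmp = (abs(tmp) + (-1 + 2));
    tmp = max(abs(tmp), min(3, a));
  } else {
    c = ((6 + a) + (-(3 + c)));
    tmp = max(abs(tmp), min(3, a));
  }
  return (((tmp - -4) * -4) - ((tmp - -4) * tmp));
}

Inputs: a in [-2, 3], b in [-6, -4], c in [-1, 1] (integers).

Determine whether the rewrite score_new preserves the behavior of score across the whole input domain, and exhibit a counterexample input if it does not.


Behavior is preserved: although constant usage differs; and min/max/abs usage differs; and statement counts differ; and arithmetic usage differs, the outputs never diverge.
Tracing a=1, b=-6, c=-1: score: tmp=-12, then (!(((4 - 6) - min(-3, tmp)) == max(2, tmp))) is true, then tmp=13, then tmp=13, then returns -289 | score_new: tmp=-12, then (!(((4 + (-6)) - min(-3, tmp)) == max(2, tmp))) is true, then tmp=13, then tmp=13, then returns -289 — matching result -289.
Across all 54 domain points the two functions coincide.
verdict: equivalent


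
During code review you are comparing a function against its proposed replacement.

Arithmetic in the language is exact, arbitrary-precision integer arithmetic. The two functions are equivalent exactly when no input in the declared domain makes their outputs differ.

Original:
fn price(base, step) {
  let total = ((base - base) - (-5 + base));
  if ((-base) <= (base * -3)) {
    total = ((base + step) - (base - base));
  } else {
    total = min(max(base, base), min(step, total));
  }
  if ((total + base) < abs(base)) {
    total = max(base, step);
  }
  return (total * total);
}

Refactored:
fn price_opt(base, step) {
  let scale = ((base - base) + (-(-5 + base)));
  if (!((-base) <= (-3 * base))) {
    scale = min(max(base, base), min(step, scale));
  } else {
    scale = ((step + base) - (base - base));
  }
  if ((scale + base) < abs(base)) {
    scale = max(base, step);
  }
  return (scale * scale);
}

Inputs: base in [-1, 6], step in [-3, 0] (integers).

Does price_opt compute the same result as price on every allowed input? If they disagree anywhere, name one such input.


Side by side, the visible changes include: local variable names differ, and boolean connective usage differs, and arithmetic usage differs.
As a probe, take base=1, step=-1: price runs total := 4 | ((-base) <= (base * -3)): false | total := -1 | ((total + base) < abs(base)): true | total := 1 | result 1; price_opt runs scale := 4 | (!((-base) <= (-3 * base))): true | scale := -1 | ((scale + base) < abs(base)): true | scale := 1 | result 1; both end at 1.
Checked all 32 inputs in the declared domain: the outputs agree on every one.
verdict: equivalent


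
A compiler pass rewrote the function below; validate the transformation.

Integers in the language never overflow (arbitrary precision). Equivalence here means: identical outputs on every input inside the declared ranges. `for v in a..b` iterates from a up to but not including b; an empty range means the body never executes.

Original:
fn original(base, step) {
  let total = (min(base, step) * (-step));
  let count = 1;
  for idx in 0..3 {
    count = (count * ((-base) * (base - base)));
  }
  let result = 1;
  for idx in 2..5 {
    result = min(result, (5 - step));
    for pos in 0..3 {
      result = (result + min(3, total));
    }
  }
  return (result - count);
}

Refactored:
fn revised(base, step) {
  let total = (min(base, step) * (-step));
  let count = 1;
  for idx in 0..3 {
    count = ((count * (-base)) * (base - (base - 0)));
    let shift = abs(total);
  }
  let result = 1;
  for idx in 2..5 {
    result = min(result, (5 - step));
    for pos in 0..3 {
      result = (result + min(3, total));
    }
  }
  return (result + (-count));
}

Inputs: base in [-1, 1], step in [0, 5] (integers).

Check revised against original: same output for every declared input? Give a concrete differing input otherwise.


Differences: min/max/abs usage differs; also constant usage differs; also arithmetic usage differs; also statement counts differ; also local variable names differ — yet all 18 inputs agree.
verdict: equivalent


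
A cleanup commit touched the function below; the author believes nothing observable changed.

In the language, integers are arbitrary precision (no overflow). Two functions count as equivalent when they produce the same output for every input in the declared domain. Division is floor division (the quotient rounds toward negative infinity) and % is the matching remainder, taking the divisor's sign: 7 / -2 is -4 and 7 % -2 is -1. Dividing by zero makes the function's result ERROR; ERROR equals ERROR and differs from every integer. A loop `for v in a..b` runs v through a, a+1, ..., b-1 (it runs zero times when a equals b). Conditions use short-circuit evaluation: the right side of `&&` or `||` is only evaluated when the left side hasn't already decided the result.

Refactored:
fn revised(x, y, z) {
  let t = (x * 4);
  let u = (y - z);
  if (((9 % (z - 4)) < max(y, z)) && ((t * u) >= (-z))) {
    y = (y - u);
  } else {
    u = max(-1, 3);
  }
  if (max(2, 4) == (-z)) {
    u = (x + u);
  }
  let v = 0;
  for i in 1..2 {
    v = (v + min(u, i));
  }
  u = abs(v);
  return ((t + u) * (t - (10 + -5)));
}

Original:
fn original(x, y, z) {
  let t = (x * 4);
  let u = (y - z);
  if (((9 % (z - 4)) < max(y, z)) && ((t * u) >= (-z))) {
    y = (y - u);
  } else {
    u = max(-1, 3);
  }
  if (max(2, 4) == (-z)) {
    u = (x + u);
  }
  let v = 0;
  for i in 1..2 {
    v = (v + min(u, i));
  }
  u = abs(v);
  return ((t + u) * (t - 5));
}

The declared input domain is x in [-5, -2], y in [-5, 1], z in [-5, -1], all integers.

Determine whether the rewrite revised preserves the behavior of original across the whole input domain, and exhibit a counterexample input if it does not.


Side by side, the visible changes include: constant usage differs; and arithmetic usage differs.
As a probe, take x=-2, y=-2, z=-5: original runs t := -8 | u := 3 | (((9 % (z - 4)) < max(y, z)) && ((t * u) >= (-z))): false | u := 3 | (max(2, 4) == (-z)): false | v := 0 | iter i=1: | v := 1 | u := 1 | result 91; revised runs t := -8 | u := 3 | (((9 % (z - 4)) < max(y, z)) && ((t * u) >= (-z))): false | u := 3 | (max(2, 4) == (-z)): false | v := 0 | iter i=1: | v := 1 | u := 1 | result 91; both end at 91.
Sweeping the whole domain (140 inputs) finds no disagreement.
verdict: equivalent


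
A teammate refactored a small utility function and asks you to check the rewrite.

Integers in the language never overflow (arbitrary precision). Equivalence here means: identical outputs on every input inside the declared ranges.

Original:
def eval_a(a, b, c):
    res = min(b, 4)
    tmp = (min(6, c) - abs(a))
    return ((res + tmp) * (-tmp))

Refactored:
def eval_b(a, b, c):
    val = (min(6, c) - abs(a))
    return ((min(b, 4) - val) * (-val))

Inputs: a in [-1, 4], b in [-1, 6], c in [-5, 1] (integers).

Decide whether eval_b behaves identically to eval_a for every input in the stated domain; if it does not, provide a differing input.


Input a=-1, b=-1, c=-5: -42 from eval_a versus 30 from eval_b.
verdict: not equivalent; witness: a=-1, b=-1, c=-5


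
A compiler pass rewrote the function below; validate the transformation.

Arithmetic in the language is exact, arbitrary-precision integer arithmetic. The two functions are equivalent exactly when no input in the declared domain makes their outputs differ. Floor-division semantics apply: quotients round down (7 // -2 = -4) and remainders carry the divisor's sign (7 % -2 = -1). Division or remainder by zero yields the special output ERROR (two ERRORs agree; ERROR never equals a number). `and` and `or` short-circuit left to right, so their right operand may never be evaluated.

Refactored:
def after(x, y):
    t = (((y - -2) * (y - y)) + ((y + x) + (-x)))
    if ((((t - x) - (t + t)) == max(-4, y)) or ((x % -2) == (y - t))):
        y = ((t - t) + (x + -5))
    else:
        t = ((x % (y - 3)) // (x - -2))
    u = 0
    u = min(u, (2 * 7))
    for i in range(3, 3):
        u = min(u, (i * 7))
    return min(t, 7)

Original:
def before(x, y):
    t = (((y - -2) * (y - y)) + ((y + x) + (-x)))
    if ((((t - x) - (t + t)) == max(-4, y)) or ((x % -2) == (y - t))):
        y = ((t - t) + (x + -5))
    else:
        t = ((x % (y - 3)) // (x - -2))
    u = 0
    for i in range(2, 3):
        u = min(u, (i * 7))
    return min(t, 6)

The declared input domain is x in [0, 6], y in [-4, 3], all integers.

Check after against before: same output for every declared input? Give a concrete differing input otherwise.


The one real change (`6` became `7`) has no effect anywhere in the declared ranges.
As a probe, take x=6, y=-2: before runs t=-2, then ((((t - x) - (t + t)) == max(-4, y)) or ((x % -2) == (y - t))) is true, then y=1, then u=0, then (i=2), then u=0, then returns -2; after runs t=-2, then ((((t - x) - (t + t)) == max(-4, y)) or ((x % -2) == (y - t))) is true, then y=1, then u=0, then u=0, then the loop over i runs zero times, then returns -2; both end at -2.
An exhaustive pass over the 56 declared inputs shows identical outputs.
verdict: equivalent


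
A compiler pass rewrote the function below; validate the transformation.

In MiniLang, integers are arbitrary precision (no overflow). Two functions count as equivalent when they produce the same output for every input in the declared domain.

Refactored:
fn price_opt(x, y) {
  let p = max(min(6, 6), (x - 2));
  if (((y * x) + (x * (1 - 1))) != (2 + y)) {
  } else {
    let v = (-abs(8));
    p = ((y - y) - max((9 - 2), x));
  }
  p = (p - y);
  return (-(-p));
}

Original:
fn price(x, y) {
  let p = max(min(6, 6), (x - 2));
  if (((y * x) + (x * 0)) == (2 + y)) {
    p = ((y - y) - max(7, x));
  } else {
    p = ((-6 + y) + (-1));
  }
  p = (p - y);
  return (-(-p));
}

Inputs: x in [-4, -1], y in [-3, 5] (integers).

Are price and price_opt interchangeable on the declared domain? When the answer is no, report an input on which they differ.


There is a counterexample at x=-4, y=-3: -7 on one side, 9 on the other.
price: p = 6; (((y * x) + (x * 0)) == (2 + y)) -> false; p = -10; p = -7; return -7
price_opt: p = 6; (((y * x) + (x * (1 - 1))) != (2 + y)) -> true; p = 9; return 9
verdict: not equivalent; witness: x=-4, y=-3


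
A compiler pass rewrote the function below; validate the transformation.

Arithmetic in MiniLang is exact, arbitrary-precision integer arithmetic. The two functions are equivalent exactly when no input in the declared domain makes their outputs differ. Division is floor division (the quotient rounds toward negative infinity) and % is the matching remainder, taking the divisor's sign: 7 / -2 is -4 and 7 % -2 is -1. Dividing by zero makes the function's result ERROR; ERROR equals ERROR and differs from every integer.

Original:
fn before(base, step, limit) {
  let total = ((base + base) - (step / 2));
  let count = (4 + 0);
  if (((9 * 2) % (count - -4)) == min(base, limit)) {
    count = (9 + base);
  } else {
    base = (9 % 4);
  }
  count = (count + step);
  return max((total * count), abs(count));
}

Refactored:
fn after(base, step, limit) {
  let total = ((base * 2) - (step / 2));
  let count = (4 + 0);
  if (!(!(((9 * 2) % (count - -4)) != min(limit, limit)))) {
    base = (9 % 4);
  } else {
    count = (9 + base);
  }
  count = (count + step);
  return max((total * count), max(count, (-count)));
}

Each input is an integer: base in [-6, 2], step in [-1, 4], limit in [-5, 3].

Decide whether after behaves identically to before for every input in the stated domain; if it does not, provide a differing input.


Try base=-6, step=-1, limit=2.
before: total = -11; count = 4; (((9 * 2) % (count - -4)) == min(base, limit)) -> false; base = 1; count = 3; return 3
after: total = -11; count = 4; (!(!(((9 * 2) % (count - -4)) != min(limit, limit)))) -> false; count = 3; count = 2; return 2
3 and 2 differ, so these are not the same function on this domain.
verdict: not equivalent; witness: base=-6, step=-1, limit=2


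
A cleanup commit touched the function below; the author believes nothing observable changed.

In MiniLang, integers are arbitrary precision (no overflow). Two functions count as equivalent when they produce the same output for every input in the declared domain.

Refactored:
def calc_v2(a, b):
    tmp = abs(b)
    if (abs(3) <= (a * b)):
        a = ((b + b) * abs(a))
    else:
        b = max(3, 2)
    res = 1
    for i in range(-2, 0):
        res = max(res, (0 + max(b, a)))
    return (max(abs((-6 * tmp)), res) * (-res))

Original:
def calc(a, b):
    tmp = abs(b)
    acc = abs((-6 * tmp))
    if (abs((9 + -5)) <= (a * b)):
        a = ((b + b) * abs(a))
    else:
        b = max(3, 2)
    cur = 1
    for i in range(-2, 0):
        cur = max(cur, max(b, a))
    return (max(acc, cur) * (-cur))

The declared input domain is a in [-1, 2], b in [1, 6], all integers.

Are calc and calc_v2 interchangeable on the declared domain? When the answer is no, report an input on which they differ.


Run the pair on a=1, b=3.
calc: tmp := 3 | acc := 18 | (abs((9 + -5)) <= (a * b)): false | b := 3 | cur := 1 | iter i=-2: | cur := 3 | iter i=-1: | cur := 3 | result -54
calc_v2: tmp := 3 | (abs(3) <= (a * b)): true | a := 6 | res := 1 | iter i=-2: | res := 6 | iter i=-1: | res := 6 | result -108
-54 != -108, so the rewrite changes behavior.
verdict: not equivalent; witness: a=1, b=3


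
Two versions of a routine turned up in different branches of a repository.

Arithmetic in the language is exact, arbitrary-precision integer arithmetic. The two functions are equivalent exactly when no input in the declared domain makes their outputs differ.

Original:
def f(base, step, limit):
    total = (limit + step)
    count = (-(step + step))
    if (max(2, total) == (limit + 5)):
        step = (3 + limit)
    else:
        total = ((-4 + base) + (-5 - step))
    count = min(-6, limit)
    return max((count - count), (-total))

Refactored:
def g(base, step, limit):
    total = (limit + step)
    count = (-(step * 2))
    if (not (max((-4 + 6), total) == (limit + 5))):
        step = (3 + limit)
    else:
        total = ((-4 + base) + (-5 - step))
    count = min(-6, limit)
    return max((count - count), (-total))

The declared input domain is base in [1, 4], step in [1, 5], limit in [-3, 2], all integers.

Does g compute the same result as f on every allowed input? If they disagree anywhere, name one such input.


base=1, step=1, limit=-3 yields 2 from f but 9 from g.
verdict: not equivalent; witness: base=1, step=1, limit=-3


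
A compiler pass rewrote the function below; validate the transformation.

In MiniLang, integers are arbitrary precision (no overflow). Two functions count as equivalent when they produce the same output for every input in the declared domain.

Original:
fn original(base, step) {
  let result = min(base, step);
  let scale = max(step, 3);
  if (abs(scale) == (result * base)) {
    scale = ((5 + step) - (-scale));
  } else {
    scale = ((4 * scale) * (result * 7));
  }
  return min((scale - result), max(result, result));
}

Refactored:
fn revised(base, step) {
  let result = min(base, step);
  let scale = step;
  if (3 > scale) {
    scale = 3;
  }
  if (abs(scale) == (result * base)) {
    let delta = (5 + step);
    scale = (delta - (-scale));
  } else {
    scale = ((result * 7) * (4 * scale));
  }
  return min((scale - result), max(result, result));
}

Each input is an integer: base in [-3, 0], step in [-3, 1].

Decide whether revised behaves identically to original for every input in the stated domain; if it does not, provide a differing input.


Side by side, the visible changes include: local variable names differ; comparison usage differs; constant usage differs; branching structure differs; statement counts differ; min/max/abs usage differs.
Spot check at base=-1, step=-3 — original: result=-3, then scale=3, then (abs(scale) == (result * base)) is true, then scale=5, then returns -3. revised: result=-3, then scale=-3, then (3 > scale) is true, then scale=3, then (abs(scale) == (result * base)) is true, then delta=2, then scale=5, then returns -3. Both give -3.
Across all 20 domain points the two functions coincide.
verdict: equivalent


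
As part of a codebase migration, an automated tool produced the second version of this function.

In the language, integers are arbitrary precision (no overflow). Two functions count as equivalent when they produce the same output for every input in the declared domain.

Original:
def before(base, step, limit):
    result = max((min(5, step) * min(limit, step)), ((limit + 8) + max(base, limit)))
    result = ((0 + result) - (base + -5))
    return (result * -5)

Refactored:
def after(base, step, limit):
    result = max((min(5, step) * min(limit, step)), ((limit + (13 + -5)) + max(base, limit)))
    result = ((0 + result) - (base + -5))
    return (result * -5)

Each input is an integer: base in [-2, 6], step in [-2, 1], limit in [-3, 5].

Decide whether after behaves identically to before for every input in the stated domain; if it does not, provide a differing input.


Although arithmetic usage differs, constant usage differs, 324/324 inputs agree.
verdict: equivalent


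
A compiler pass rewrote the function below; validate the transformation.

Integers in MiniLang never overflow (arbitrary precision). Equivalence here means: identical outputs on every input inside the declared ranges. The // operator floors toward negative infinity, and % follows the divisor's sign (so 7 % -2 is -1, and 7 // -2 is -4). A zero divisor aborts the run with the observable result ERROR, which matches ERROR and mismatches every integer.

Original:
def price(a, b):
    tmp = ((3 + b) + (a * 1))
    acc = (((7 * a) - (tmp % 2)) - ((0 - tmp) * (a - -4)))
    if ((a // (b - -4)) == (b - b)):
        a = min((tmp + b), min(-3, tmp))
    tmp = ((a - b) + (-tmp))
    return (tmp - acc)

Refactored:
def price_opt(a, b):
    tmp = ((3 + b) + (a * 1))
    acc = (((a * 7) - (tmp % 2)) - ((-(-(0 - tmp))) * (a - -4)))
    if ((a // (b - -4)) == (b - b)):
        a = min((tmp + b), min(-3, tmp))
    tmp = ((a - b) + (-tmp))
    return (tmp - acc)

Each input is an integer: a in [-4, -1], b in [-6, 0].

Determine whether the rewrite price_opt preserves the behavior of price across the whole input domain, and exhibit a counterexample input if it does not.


Behavior is preserved: although same computation, different form, the outputs never diverge.
Spot check at a=-3, b=0 — price: tmp := 0 | acc := -21 | ((a // (b - -4)) == (b - b)): false | tmp := -3 | result 18. price_opt: tmp := 0 | acc := -21 | ((a // (b - -4)) == (b - b)): false | tmp := -3 | result 18. Both give 18.
Checked all 28 inputs in the declared domain: the outputs agree on every one.
verdict: equivalent


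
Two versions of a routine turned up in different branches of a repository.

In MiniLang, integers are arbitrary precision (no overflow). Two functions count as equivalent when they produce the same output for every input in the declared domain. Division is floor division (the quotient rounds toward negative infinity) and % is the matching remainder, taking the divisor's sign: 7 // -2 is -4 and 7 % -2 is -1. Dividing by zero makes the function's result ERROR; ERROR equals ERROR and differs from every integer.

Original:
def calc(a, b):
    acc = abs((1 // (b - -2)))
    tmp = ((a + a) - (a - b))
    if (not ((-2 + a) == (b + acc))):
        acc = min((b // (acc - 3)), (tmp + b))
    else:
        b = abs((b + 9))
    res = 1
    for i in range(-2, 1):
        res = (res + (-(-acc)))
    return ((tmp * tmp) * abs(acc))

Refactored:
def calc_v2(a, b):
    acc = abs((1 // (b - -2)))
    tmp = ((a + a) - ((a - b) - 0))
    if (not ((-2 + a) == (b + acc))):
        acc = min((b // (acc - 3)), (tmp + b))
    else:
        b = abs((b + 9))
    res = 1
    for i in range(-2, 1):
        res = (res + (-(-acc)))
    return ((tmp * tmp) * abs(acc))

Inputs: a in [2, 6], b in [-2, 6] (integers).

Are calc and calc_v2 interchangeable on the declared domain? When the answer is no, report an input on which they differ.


Behavior is preserved: although constant usage differs; arithmetic usage differs, the outputs never diverge.
One worked example (a=2, b=-2) — calc: hits division by zero so the output is ERROR; calc_v2: hits division by zero so the output is ERROR; agreement on ERROR.
Every one of the 45 inputs gives matching results.
verdict: equivalent


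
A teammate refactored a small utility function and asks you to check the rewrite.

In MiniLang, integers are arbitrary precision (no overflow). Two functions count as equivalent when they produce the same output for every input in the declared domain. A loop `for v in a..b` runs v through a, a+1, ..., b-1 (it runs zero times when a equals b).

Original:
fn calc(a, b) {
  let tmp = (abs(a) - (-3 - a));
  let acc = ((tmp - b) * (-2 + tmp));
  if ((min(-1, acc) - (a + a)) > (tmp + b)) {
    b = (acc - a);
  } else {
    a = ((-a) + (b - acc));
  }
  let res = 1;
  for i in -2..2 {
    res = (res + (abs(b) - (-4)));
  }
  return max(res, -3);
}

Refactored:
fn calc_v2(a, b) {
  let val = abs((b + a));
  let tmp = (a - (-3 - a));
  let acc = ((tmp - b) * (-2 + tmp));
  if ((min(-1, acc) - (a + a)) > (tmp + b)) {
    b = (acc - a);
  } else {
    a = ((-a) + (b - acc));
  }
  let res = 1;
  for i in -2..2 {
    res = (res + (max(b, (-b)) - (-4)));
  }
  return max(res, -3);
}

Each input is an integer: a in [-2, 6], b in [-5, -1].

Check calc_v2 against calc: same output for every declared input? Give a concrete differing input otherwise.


The rewrite breaks on a=-2, b=-5, where the results are 57 and 37.
calc: tmp becomes 3; next acc becomes 8; next ((min(-1, acc) - (a + a)) > (tmp + b)) evaluates to true; next b becomes 10; next res becomes 1; next at i=-2:; next res becomes 15; next at i=-1:; next res becomes 29; next at i=0:; next res becomes 43; next at i=1:; next res becomes 57; next final value 57
calc_v2: val becomes 7; next tmp becomes -1; next acc becomes -12; next ((min(-1, acc) - (a + a)) > (tmp + b)) evaluates to false; next a becomes 9; next res becomes 1; next at i=-2:; next res becomes 10; next at i=-1:; next res becomes 19; next at i=0:; next res becomes 28; next at i=1:; next res becomes 37; next final value 37
verdict: not equivalent; witness: a=-2, b=-5


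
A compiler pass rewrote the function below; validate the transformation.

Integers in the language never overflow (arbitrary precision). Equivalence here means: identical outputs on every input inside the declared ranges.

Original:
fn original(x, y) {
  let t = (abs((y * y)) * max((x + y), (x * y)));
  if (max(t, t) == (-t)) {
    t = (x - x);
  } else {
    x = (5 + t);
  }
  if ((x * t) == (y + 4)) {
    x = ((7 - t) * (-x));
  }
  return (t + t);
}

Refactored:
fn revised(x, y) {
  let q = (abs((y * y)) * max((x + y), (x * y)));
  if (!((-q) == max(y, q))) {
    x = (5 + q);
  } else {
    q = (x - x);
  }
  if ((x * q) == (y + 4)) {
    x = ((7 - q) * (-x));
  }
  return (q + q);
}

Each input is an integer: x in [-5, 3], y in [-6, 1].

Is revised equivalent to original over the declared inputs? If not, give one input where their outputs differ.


Not equivalent: x=-2, y=1 separates them (-2 vs 0).
original: t := -1 | (max(t, t) == (-t)): false | x := 4 | ((x * t) == (y + 4)): false | result -2
revised: q := -1 | (!((-q) == max(y, q))): false | q := 0 | ((x * q) == (y + 4)): false | result 0
verdict: not equivalent; witness: x=-2, y=1
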